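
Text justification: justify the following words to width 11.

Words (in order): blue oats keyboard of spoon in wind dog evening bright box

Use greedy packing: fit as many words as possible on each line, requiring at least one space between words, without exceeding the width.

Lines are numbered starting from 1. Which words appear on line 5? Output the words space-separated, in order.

Line 1: ['blue', 'oats'] (min_width=9, slack=2)
Line 2: ['keyboard', 'of'] (min_width=11, slack=0)
Line 3: ['spoon', 'in'] (min_width=8, slack=3)
Line 4: ['wind', 'dog'] (min_width=8, slack=3)
Line 5: ['evening'] (min_width=7, slack=4)
Line 6: ['bright', 'box'] (min_width=10, slack=1)

Answer: evening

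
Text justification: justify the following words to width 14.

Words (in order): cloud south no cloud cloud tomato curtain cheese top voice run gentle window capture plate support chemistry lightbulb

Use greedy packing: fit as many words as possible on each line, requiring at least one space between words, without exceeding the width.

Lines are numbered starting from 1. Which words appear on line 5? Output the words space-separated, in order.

Line 1: ['cloud', 'south', 'no'] (min_width=14, slack=0)
Line 2: ['cloud', 'cloud'] (min_width=11, slack=3)
Line 3: ['tomato', 'curtain'] (min_width=14, slack=0)
Line 4: ['cheese', 'top'] (min_width=10, slack=4)
Line 5: ['voice', 'run'] (min_width=9, slack=5)
Line 6: ['gentle', 'window'] (min_width=13, slack=1)
Line 7: ['capture', 'plate'] (min_width=13, slack=1)
Line 8: ['support'] (min_width=7, slack=7)
Line 9: ['chemistry'] (min_width=9, slack=5)
Line 10: ['lightbulb'] (min_width=9, slack=5)

Answer: voice run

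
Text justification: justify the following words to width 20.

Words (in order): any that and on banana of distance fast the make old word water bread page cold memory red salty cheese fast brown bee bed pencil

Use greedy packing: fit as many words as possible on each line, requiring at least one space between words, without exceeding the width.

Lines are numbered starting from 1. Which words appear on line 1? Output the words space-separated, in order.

Line 1: ['any', 'that', 'and', 'on'] (min_width=15, slack=5)
Line 2: ['banana', 'of', 'distance'] (min_width=18, slack=2)
Line 3: ['fast', 'the', 'make', 'old'] (min_width=17, slack=3)
Line 4: ['word', 'water', 'bread'] (min_width=16, slack=4)
Line 5: ['page', 'cold', 'memory', 'red'] (min_width=20, slack=0)
Line 6: ['salty', 'cheese', 'fast'] (min_width=17, slack=3)
Line 7: ['brown', 'bee', 'bed', 'pencil'] (min_width=20, slack=0)

Answer: any that and on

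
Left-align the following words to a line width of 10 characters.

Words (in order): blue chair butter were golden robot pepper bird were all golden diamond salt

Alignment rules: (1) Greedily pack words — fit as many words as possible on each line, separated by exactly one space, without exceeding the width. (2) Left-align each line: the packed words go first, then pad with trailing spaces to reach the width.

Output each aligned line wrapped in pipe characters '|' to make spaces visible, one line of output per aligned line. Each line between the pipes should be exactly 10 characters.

Answer: |blue chair|
|butter    |
|were      |
|golden    |
|robot     |
|pepper    |
|bird were |
|all golden|
|diamond   |
|salt      |

Derivation:
Line 1: ['blue', 'chair'] (min_width=10, slack=0)
Line 2: ['butter'] (min_width=6, slack=4)
Line 3: ['were'] (min_width=4, slack=6)
Line 4: ['golden'] (min_width=6, slack=4)
Line 5: ['robot'] (min_width=5, slack=5)
Line 6: ['pepper'] (min_width=6, slack=4)
Line 7: ['bird', 'were'] (min_width=9, slack=1)
Line 8: ['all', 'golden'] (min_width=10, slack=0)
Line 9: ['diamond'] (min_width=7, slack=3)
Line 10: ['salt'] (min_width=4, slack=6)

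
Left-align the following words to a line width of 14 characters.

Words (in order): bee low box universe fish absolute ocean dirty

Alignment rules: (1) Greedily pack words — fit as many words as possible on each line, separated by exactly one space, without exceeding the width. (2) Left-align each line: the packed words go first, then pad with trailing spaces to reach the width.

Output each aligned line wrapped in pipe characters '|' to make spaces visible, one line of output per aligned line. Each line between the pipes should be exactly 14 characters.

Answer: |bee low box   |
|universe fish |
|absolute ocean|
|dirty         |

Derivation:
Line 1: ['bee', 'low', 'box'] (min_width=11, slack=3)
Line 2: ['universe', 'fish'] (min_width=13, slack=1)
Line 3: ['absolute', 'ocean'] (min_width=14, slack=0)
Line 4: ['dirty'] (min_width=5, slack=9)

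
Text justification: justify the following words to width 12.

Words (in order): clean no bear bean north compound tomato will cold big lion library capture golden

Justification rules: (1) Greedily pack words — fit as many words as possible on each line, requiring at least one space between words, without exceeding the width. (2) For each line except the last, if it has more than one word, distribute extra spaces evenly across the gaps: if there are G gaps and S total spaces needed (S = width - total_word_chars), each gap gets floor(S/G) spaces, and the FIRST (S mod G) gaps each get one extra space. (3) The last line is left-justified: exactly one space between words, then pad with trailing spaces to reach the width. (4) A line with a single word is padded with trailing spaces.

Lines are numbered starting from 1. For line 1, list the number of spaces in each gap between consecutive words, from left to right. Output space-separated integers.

Line 1: ['clean', 'no'] (min_width=8, slack=4)
Line 2: ['bear', 'bean'] (min_width=9, slack=3)
Line 3: ['north'] (min_width=5, slack=7)
Line 4: ['compound'] (min_width=8, slack=4)
Line 5: ['tomato', 'will'] (min_width=11, slack=1)
Line 6: ['cold', 'big'] (min_width=8, slack=4)
Line 7: ['lion', 'library'] (min_width=12, slack=0)
Line 8: ['capture'] (min_width=7, slack=5)
Line 9: ['golden'] (min_width=6, slack=6)

Answer: 5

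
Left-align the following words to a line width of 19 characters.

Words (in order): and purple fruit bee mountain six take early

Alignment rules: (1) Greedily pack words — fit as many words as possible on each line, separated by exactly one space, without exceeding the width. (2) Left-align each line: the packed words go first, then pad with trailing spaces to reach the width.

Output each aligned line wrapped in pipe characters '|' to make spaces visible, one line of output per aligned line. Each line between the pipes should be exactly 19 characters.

Answer: |and purple fruit   |
|bee mountain six   |
|take early         |

Derivation:
Line 1: ['and', 'purple', 'fruit'] (min_width=16, slack=3)
Line 2: ['bee', 'mountain', 'six'] (min_width=16, slack=3)
Line 3: ['take', 'early'] (min_width=10, slack=9)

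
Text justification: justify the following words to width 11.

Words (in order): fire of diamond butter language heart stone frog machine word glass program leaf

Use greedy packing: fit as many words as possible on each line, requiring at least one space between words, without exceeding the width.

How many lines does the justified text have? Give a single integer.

Line 1: ['fire', 'of'] (min_width=7, slack=4)
Line 2: ['diamond'] (min_width=7, slack=4)
Line 3: ['butter'] (min_width=6, slack=5)
Line 4: ['language'] (min_width=8, slack=3)
Line 5: ['heart', 'stone'] (min_width=11, slack=0)
Line 6: ['frog'] (min_width=4, slack=7)
Line 7: ['machine'] (min_width=7, slack=4)
Line 8: ['word', 'glass'] (min_width=10, slack=1)
Line 9: ['program'] (min_width=7, slack=4)
Line 10: ['leaf'] (min_width=4, slack=7)
Total lines: 10

Answer: 10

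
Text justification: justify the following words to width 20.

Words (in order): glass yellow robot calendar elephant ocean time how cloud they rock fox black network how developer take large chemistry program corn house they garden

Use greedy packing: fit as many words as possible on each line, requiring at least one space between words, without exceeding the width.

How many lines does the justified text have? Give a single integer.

Line 1: ['glass', 'yellow', 'robot'] (min_width=18, slack=2)
Line 2: ['calendar', 'elephant'] (min_width=17, slack=3)
Line 3: ['ocean', 'time', 'how', 'cloud'] (min_width=20, slack=0)
Line 4: ['they', 'rock', 'fox', 'black'] (min_width=19, slack=1)
Line 5: ['network', 'how'] (min_width=11, slack=9)
Line 6: ['developer', 'take', 'large'] (min_width=20, slack=0)
Line 7: ['chemistry', 'program'] (min_width=17, slack=3)
Line 8: ['corn', 'house', 'they'] (min_width=15, slack=5)
Line 9: ['garden'] (min_width=6, slack=14)
Total lines: 9

Answer: 9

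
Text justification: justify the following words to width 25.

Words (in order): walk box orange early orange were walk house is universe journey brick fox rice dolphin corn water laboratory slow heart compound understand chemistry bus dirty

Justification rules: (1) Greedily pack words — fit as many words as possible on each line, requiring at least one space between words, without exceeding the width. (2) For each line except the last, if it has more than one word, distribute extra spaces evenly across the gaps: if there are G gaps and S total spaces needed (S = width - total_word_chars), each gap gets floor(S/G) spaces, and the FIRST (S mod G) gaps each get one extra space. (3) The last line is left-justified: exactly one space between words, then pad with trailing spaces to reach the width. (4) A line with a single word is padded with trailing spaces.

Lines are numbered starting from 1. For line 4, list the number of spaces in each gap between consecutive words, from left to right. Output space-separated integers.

Line 1: ['walk', 'box', 'orange', 'early'] (min_width=21, slack=4)
Line 2: ['orange', 'were', 'walk', 'house', 'is'] (min_width=25, slack=0)
Line 3: ['universe', 'journey', 'brick'] (min_width=22, slack=3)
Line 4: ['fox', 'rice', 'dolphin', 'corn'] (min_width=21, slack=4)
Line 5: ['water', 'laboratory', 'slow'] (min_width=21, slack=4)
Line 6: ['heart', 'compound', 'understand'] (min_width=25, slack=0)
Line 7: ['chemistry', 'bus', 'dirty'] (min_width=19, slack=6)

Answer: 3 2 2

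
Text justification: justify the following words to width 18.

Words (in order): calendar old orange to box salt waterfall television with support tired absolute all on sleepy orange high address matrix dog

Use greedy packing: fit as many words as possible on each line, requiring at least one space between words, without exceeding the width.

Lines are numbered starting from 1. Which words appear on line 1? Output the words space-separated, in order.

Answer: calendar old

Derivation:
Line 1: ['calendar', 'old'] (min_width=12, slack=6)
Line 2: ['orange', 'to', 'box', 'salt'] (min_width=18, slack=0)
Line 3: ['waterfall'] (min_width=9, slack=9)
Line 4: ['television', 'with'] (min_width=15, slack=3)
Line 5: ['support', 'tired'] (min_width=13, slack=5)
Line 6: ['absolute', 'all', 'on'] (min_width=15, slack=3)
Line 7: ['sleepy', 'orange', 'high'] (min_width=18, slack=0)
Line 8: ['address', 'matrix', 'dog'] (min_width=18, slack=0)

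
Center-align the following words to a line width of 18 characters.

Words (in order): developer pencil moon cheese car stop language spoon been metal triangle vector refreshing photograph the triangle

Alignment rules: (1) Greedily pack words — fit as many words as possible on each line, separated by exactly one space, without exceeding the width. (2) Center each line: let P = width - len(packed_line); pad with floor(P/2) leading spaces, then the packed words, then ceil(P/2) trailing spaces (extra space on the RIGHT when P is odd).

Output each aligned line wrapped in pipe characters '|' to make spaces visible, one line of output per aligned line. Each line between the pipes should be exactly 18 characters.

Line 1: ['developer', 'pencil'] (min_width=16, slack=2)
Line 2: ['moon', 'cheese', 'car'] (min_width=15, slack=3)
Line 3: ['stop', 'language'] (min_width=13, slack=5)
Line 4: ['spoon', 'been', 'metal'] (min_width=16, slack=2)
Line 5: ['triangle', 'vector'] (min_width=15, slack=3)
Line 6: ['refreshing'] (min_width=10, slack=8)
Line 7: ['photograph', 'the'] (min_width=14, slack=4)
Line 8: ['triangle'] (min_width=8, slack=10)

Answer: | developer pencil |
| moon cheese car  |
|  stop language   |
| spoon been metal |
| triangle vector  |
|    refreshing    |
|  photograph the  |
|     triangle     |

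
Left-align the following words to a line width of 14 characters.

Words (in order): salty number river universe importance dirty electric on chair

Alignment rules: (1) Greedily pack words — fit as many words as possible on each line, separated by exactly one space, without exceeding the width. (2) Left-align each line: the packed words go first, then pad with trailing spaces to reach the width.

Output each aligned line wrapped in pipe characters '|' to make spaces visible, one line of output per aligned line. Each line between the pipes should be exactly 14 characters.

Line 1: ['salty', 'number'] (min_width=12, slack=2)
Line 2: ['river', 'universe'] (min_width=14, slack=0)
Line 3: ['importance'] (min_width=10, slack=4)
Line 4: ['dirty', 'electric'] (min_width=14, slack=0)
Line 5: ['on', 'chair'] (min_width=8, slack=6)

Answer: |salty number  |
|river universe|
|importance    |
|dirty electric|
|on chair      |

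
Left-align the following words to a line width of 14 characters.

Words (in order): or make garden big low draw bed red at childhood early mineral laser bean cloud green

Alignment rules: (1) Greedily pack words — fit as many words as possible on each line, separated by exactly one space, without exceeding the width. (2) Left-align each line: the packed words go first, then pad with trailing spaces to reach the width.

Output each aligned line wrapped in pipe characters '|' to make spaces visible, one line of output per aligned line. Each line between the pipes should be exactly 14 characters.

Line 1: ['or', 'make', 'garden'] (min_width=14, slack=0)
Line 2: ['big', 'low', 'draw'] (min_width=12, slack=2)
Line 3: ['bed', 'red', 'at'] (min_width=10, slack=4)
Line 4: ['childhood'] (min_width=9, slack=5)
Line 5: ['early', 'mineral'] (min_width=13, slack=1)
Line 6: ['laser', 'bean'] (min_width=10, slack=4)
Line 7: ['cloud', 'green'] (min_width=11, slack=3)

Answer: |or make garden|
|big low draw  |
|bed red at    |
|childhood     |
|early mineral |
|laser bean    |
|cloud green   |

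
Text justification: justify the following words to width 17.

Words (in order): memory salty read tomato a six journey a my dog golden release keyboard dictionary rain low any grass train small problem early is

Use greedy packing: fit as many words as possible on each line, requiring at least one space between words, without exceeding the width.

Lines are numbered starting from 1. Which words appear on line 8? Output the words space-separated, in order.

Line 1: ['memory', 'salty', 'read'] (min_width=17, slack=0)
Line 2: ['tomato', 'a', 'six'] (min_width=12, slack=5)
Line 3: ['journey', 'a', 'my', 'dog'] (min_width=16, slack=1)
Line 4: ['golden', 'release'] (min_width=14, slack=3)
Line 5: ['keyboard'] (min_width=8, slack=9)
Line 6: ['dictionary', 'rain'] (min_width=15, slack=2)
Line 7: ['low', 'any', 'grass'] (min_width=13, slack=4)
Line 8: ['train', 'small'] (min_width=11, slack=6)
Line 9: ['problem', 'early', 'is'] (min_width=16, slack=1)

Answer: train small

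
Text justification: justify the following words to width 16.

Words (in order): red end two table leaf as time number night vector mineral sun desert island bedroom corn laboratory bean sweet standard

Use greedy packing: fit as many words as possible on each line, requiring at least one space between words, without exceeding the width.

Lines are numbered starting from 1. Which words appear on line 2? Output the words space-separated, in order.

Answer: table leaf as

Derivation:
Line 1: ['red', 'end', 'two'] (min_width=11, slack=5)
Line 2: ['table', 'leaf', 'as'] (min_width=13, slack=3)
Line 3: ['time', 'number'] (min_width=11, slack=5)
Line 4: ['night', 'vector'] (min_width=12, slack=4)
Line 5: ['mineral', 'sun'] (min_width=11, slack=5)
Line 6: ['desert', 'island'] (min_width=13, slack=3)
Line 7: ['bedroom', 'corn'] (min_width=12, slack=4)
Line 8: ['laboratory', 'bean'] (min_width=15, slack=1)
Line 9: ['sweet', 'standard'] (min_width=14, slack=2)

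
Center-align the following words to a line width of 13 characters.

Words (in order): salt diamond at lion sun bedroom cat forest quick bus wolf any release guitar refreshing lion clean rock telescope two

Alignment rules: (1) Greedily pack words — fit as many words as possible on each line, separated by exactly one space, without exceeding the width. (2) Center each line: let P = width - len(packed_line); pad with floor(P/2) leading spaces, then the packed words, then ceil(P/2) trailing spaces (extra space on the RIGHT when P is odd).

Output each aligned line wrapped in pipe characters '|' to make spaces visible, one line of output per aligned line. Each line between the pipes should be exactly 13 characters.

Answer: |salt diamond |
| at lion sun |
| bedroom cat |
|forest quick |
|bus wolf any |
|   release   |
|   guitar    |
| refreshing  |
| lion clean  |
|    rock     |
|telescope two|

Derivation:
Line 1: ['salt', 'diamond'] (min_width=12, slack=1)
Line 2: ['at', 'lion', 'sun'] (min_width=11, slack=2)
Line 3: ['bedroom', 'cat'] (min_width=11, slack=2)
Line 4: ['forest', 'quick'] (min_width=12, slack=1)
Line 5: ['bus', 'wolf', 'any'] (min_width=12, slack=1)
Line 6: ['release'] (min_width=7, slack=6)
Line 7: ['guitar'] (min_width=6, slack=7)
Line 8: ['refreshing'] (min_width=10, slack=3)
Line 9: ['lion', 'clean'] (min_width=10, slack=3)
Line 10: ['rock'] (min_width=4, slack=9)
Line 11: ['telescope', 'two'] (min_width=13, slack=0)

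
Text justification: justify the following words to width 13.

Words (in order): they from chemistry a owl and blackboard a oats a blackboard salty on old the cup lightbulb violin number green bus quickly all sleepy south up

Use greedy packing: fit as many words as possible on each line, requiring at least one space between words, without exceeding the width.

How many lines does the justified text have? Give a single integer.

Line 1: ['they', 'from'] (min_width=9, slack=4)
Line 2: ['chemistry', 'a'] (min_width=11, slack=2)
Line 3: ['owl', 'and'] (min_width=7, slack=6)
Line 4: ['blackboard', 'a'] (min_width=12, slack=1)
Line 5: ['oats', 'a'] (min_width=6, slack=7)
Line 6: ['blackboard'] (min_width=10, slack=3)
Line 7: ['salty', 'on', 'old'] (min_width=12, slack=1)
Line 8: ['the', 'cup'] (min_width=7, slack=6)
Line 9: ['lightbulb'] (min_width=9, slack=4)
Line 10: ['violin', 'number'] (min_width=13, slack=0)
Line 11: ['green', 'bus'] (min_width=9, slack=4)
Line 12: ['quickly', 'all'] (min_width=11, slack=2)
Line 13: ['sleepy', 'south'] (min_width=12, slack=1)
Line 14: ['up'] (min_width=2, slack=11)
Total lines: 14

Answer: 14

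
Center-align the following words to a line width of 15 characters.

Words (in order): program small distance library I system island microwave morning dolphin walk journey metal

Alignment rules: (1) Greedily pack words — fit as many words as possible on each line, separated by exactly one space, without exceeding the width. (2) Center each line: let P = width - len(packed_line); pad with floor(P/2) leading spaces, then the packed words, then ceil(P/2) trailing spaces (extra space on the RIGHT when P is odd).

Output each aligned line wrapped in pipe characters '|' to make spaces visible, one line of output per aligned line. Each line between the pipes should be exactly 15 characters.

Line 1: ['program', 'small'] (min_width=13, slack=2)
Line 2: ['distance'] (min_width=8, slack=7)
Line 3: ['library', 'I'] (min_width=9, slack=6)
Line 4: ['system', 'island'] (min_width=13, slack=2)
Line 5: ['microwave'] (min_width=9, slack=6)
Line 6: ['morning', 'dolphin'] (min_width=15, slack=0)
Line 7: ['walk', 'journey'] (min_width=12, slack=3)
Line 8: ['metal'] (min_width=5, slack=10)

Answer: | program small |
|   distance    |
|   library I   |
| system island |
|   microwave   |
|morning dolphin|
| walk journey  |
|     metal     |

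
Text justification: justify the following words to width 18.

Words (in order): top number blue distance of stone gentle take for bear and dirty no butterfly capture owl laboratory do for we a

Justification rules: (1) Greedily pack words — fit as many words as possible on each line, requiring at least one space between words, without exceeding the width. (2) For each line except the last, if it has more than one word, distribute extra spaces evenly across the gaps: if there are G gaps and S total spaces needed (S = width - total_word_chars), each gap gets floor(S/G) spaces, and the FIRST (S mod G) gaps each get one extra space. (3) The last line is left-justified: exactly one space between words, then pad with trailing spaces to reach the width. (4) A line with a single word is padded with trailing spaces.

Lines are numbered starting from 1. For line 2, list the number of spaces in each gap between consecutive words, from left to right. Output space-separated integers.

Answer: 2 1

Derivation:
Line 1: ['top', 'number', 'blue'] (min_width=15, slack=3)
Line 2: ['distance', 'of', 'stone'] (min_width=17, slack=1)
Line 3: ['gentle', 'take', 'for'] (min_width=15, slack=3)
Line 4: ['bear', 'and', 'dirty', 'no'] (min_width=17, slack=1)
Line 5: ['butterfly', 'capture'] (min_width=17, slack=1)
Line 6: ['owl', 'laboratory', 'do'] (min_width=17, slack=1)
Line 7: ['for', 'we', 'a'] (min_width=8, slack=10)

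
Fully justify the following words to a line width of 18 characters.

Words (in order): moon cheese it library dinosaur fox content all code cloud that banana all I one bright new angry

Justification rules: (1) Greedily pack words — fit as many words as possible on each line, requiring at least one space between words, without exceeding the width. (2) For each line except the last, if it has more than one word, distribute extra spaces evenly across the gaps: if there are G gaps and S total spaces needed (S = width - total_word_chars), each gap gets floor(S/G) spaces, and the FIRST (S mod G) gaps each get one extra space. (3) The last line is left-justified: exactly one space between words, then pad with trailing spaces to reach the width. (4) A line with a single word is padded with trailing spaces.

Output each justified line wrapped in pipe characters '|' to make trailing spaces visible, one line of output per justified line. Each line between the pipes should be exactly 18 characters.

Answer: |moon   cheese   it|
|library   dinosaur|
|fox   content  all|
|code   cloud  that|
|banana  all  I one|
|bright new angry  |

Derivation:
Line 1: ['moon', 'cheese', 'it'] (min_width=14, slack=4)
Line 2: ['library', 'dinosaur'] (min_width=16, slack=2)
Line 3: ['fox', 'content', 'all'] (min_width=15, slack=3)
Line 4: ['code', 'cloud', 'that'] (min_width=15, slack=3)
Line 5: ['banana', 'all', 'I', 'one'] (min_width=16, slack=2)
Line 6: ['bright', 'new', 'angry'] (min_width=16, slack=2)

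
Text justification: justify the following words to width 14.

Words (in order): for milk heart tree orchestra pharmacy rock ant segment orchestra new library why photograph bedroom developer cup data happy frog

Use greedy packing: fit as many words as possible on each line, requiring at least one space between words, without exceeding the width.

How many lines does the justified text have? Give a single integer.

Line 1: ['for', 'milk', 'heart'] (min_width=14, slack=0)
Line 2: ['tree', 'orchestra'] (min_width=14, slack=0)
Line 3: ['pharmacy', 'rock'] (min_width=13, slack=1)
Line 4: ['ant', 'segment'] (min_width=11, slack=3)
Line 5: ['orchestra', 'new'] (min_width=13, slack=1)
Line 6: ['library', 'why'] (min_width=11, slack=3)
Line 7: ['photograph'] (min_width=10, slack=4)
Line 8: ['bedroom'] (min_width=7, slack=7)
Line 9: ['developer', 'cup'] (min_width=13, slack=1)
Line 10: ['data', 'happy'] (min_width=10, slack=4)
Line 11: ['frog'] (min_width=4, slack=10)
Total lines: 11

Answer: 11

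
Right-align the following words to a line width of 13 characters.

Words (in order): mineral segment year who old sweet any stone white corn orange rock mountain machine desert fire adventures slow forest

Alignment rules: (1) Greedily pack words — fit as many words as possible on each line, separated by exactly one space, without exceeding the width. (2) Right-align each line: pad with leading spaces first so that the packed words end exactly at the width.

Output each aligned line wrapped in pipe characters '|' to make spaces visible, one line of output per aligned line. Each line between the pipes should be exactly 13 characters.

Line 1: ['mineral'] (min_width=7, slack=6)
Line 2: ['segment', 'year'] (min_width=12, slack=1)
Line 3: ['who', 'old', 'sweet'] (min_width=13, slack=0)
Line 4: ['any', 'stone'] (min_width=9, slack=4)
Line 5: ['white', 'corn'] (min_width=10, slack=3)
Line 6: ['orange', 'rock'] (min_width=11, slack=2)
Line 7: ['mountain'] (min_width=8, slack=5)
Line 8: ['machine'] (min_width=7, slack=6)
Line 9: ['desert', 'fire'] (min_width=11, slack=2)
Line 10: ['adventures'] (min_width=10, slack=3)
Line 11: ['slow', 'forest'] (min_width=11, slack=2)

Answer: |      mineral|
| segment year|
|who old sweet|
|    any stone|
|   white corn|
|  orange rock|
|     mountain|
|      machine|
|  desert fire|
|   adventures|
|  slow forest|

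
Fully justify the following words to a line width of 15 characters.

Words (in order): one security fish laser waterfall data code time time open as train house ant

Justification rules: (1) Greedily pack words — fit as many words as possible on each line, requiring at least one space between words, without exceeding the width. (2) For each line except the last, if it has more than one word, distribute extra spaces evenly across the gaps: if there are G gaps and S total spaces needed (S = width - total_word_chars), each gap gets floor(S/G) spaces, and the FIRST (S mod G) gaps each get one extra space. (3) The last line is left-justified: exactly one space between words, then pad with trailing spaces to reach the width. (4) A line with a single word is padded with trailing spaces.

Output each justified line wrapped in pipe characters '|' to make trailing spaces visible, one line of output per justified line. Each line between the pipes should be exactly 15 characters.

Answer: |one    security|
|fish      laser|
|waterfall  data|
|code  time time|
|open  as  train|
|house ant      |

Derivation:
Line 1: ['one', 'security'] (min_width=12, slack=3)
Line 2: ['fish', 'laser'] (min_width=10, slack=5)
Line 3: ['waterfall', 'data'] (min_width=14, slack=1)
Line 4: ['code', 'time', 'time'] (min_width=14, slack=1)
Line 5: ['open', 'as', 'train'] (min_width=13, slack=2)
Line 6: ['house', 'ant'] (min_width=9, slack=6)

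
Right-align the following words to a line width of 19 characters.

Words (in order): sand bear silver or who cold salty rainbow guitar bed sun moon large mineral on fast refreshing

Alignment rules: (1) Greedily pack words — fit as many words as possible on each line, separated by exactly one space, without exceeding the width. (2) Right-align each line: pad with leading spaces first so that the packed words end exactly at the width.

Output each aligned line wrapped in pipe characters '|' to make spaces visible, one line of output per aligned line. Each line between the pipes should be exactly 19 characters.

Answer: |sand bear silver or|
|     who cold salty|
| rainbow guitar bed|
|     sun moon large|
|    mineral on fast|
|         refreshing|

Derivation:
Line 1: ['sand', 'bear', 'silver', 'or'] (min_width=19, slack=0)
Line 2: ['who', 'cold', 'salty'] (min_width=14, slack=5)
Line 3: ['rainbow', 'guitar', 'bed'] (min_width=18, slack=1)
Line 4: ['sun', 'moon', 'large'] (min_width=14, slack=5)
Line 5: ['mineral', 'on', 'fast'] (min_width=15, slack=4)
Line 6: ['refreshing'] (min_width=10, slack=9)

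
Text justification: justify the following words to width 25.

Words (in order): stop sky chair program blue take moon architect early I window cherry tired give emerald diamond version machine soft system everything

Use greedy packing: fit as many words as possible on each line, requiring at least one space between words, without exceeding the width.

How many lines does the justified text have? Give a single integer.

Line 1: ['stop', 'sky', 'chair', 'program'] (min_width=22, slack=3)
Line 2: ['blue', 'take', 'moon', 'architect'] (min_width=24, slack=1)
Line 3: ['early', 'I', 'window', 'cherry'] (min_width=21, slack=4)
Line 4: ['tired', 'give', 'emerald'] (min_width=18, slack=7)
Line 5: ['diamond', 'version', 'machine'] (min_width=23, slack=2)
Line 6: ['soft', 'system', 'everything'] (min_width=22, slack=3)
Total lines: 6

Answer: 6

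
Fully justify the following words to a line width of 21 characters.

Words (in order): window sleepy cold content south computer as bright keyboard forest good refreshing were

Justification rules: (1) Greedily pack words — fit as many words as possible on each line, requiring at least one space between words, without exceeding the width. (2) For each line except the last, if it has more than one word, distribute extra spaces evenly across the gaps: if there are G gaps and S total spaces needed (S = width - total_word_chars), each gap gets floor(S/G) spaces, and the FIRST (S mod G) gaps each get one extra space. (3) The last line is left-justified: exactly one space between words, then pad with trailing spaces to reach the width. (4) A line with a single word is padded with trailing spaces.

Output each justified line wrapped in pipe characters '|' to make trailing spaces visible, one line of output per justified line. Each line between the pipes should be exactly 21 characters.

Line 1: ['window', 'sleepy', 'cold'] (min_width=18, slack=3)
Line 2: ['content', 'south'] (min_width=13, slack=8)
Line 3: ['computer', 'as', 'bright'] (min_width=18, slack=3)
Line 4: ['keyboard', 'forest', 'good'] (min_width=20, slack=1)
Line 5: ['refreshing', 'were'] (min_width=15, slack=6)

Answer: |window   sleepy  cold|
|content         south|
|computer   as  bright|
|keyboard  forest good|
|refreshing were      |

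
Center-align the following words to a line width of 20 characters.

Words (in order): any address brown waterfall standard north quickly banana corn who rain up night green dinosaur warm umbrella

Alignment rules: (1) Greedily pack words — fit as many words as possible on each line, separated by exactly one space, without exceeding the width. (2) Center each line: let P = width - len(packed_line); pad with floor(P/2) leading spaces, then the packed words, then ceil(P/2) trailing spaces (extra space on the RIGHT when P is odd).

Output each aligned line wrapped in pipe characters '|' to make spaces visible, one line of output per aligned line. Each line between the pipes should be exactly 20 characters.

Line 1: ['any', 'address', 'brown'] (min_width=17, slack=3)
Line 2: ['waterfall', 'standard'] (min_width=18, slack=2)
Line 3: ['north', 'quickly', 'banana'] (min_width=20, slack=0)
Line 4: ['corn', 'who', 'rain', 'up'] (min_width=16, slack=4)
Line 5: ['night', 'green', 'dinosaur'] (min_width=20, slack=0)
Line 6: ['warm', 'umbrella'] (min_width=13, slack=7)

Answer: | any address brown  |
| waterfall standard |
|north quickly banana|
|  corn who rain up  |
|night green dinosaur|
|   warm umbrella    |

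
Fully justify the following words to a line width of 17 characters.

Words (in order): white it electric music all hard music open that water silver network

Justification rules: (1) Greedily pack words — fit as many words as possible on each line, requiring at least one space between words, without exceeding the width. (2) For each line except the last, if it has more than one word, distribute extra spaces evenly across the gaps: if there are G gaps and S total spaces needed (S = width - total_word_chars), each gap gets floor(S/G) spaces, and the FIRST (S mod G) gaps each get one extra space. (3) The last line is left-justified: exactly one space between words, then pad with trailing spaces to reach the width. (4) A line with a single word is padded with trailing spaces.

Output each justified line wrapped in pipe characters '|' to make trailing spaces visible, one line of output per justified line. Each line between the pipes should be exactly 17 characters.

Answer: |white it electric|
|music   all  hard|
|music  open  that|
|water      silver|
|network          |

Derivation:
Line 1: ['white', 'it', 'electric'] (min_width=17, slack=0)
Line 2: ['music', 'all', 'hard'] (min_width=14, slack=3)
Line 3: ['music', 'open', 'that'] (min_width=15, slack=2)
Line 4: ['water', 'silver'] (min_width=12, slack=5)
Line 5: ['network'] (min_width=7, slack=10)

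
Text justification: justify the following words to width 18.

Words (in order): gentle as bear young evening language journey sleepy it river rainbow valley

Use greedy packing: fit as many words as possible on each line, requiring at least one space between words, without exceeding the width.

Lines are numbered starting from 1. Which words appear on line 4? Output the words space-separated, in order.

Line 1: ['gentle', 'as', 'bear'] (min_width=14, slack=4)
Line 2: ['young', 'evening'] (min_width=13, slack=5)
Line 3: ['language', 'journey'] (min_width=16, slack=2)
Line 4: ['sleepy', 'it', 'river'] (min_width=15, slack=3)
Line 5: ['rainbow', 'valley'] (min_width=14, slack=4)

Answer: sleepy it river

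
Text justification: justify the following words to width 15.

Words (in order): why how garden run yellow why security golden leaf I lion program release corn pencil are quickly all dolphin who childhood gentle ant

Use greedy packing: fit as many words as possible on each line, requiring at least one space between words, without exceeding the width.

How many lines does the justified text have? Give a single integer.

Line 1: ['why', 'how', 'garden'] (min_width=14, slack=1)
Line 2: ['run', 'yellow', 'why'] (min_width=14, slack=1)
Line 3: ['security', 'golden'] (min_width=15, slack=0)
Line 4: ['leaf', 'I', 'lion'] (min_width=11, slack=4)
Line 5: ['program', 'release'] (min_width=15, slack=0)
Line 6: ['corn', 'pencil', 'are'] (min_width=15, slack=0)
Line 7: ['quickly', 'all'] (min_width=11, slack=4)
Line 8: ['dolphin', 'who'] (min_width=11, slack=4)
Line 9: ['childhood'] (min_width=9, slack=6)
Line 10: ['gentle', 'ant'] (min_width=10, slack=5)
Total lines: 10

Answer: 10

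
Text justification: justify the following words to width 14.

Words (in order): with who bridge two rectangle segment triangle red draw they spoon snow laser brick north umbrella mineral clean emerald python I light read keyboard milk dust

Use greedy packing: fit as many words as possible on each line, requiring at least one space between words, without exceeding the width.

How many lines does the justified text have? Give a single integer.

Answer: 14

Derivation:
Line 1: ['with', 'who'] (min_width=8, slack=6)
Line 2: ['bridge', 'two'] (min_width=10, slack=4)
Line 3: ['rectangle'] (min_width=9, slack=5)
Line 4: ['segment'] (min_width=7, slack=7)
Line 5: ['triangle', 'red'] (min_width=12, slack=2)
Line 6: ['draw', 'they'] (min_width=9, slack=5)
Line 7: ['spoon', 'snow'] (min_width=10, slack=4)
Line 8: ['laser', 'brick'] (min_width=11, slack=3)
Line 9: ['north', 'umbrella'] (min_width=14, slack=0)
Line 10: ['mineral', 'clean'] (min_width=13, slack=1)
Line 11: ['emerald', 'python'] (min_width=14, slack=0)
Line 12: ['I', 'light', 'read'] (min_width=12, slack=2)
Line 13: ['keyboard', 'milk'] (min_width=13, slack=1)
Line 14: ['dust'] (min_width=4, slack=10)
Total lines: 14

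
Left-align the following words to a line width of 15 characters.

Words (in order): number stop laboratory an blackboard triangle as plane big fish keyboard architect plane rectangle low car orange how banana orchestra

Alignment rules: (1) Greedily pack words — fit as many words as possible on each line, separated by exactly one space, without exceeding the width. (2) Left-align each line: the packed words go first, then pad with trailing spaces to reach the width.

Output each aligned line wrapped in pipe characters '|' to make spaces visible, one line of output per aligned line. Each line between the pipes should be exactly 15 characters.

Line 1: ['number', 'stop'] (min_width=11, slack=4)
Line 2: ['laboratory', 'an'] (min_width=13, slack=2)
Line 3: ['blackboard'] (min_width=10, slack=5)
Line 4: ['triangle', 'as'] (min_width=11, slack=4)
Line 5: ['plane', 'big', 'fish'] (min_width=14, slack=1)
Line 6: ['keyboard'] (min_width=8, slack=7)
Line 7: ['architect', 'plane'] (min_width=15, slack=0)
Line 8: ['rectangle', 'low'] (min_width=13, slack=2)
Line 9: ['car', 'orange', 'how'] (min_width=14, slack=1)
Line 10: ['banana'] (min_width=6, slack=9)
Line 11: ['orchestra'] (min_width=9, slack=6)

Answer: |number stop    |
|laboratory an  |
|blackboard     |
|triangle as    |
|plane big fish |
|keyboard       |
|architect plane|
|rectangle low  |
|car orange how |
|banana         |
|orchestra      |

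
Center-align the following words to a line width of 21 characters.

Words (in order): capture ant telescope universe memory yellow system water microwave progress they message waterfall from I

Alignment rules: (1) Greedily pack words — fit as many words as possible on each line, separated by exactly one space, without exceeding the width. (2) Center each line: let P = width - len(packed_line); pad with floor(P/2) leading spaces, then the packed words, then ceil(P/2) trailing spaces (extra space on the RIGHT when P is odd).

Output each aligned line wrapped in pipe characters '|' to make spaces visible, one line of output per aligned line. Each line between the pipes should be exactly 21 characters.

Answer: |capture ant telescope|
|   universe memory   |
| yellow system water |
| microwave progress  |
|    they message     |
|  waterfall from I   |

Derivation:
Line 1: ['capture', 'ant', 'telescope'] (min_width=21, slack=0)
Line 2: ['universe', 'memory'] (min_width=15, slack=6)
Line 3: ['yellow', 'system', 'water'] (min_width=19, slack=2)
Line 4: ['microwave', 'progress'] (min_width=18, slack=3)
Line 5: ['they', 'message'] (min_width=12, slack=9)
Line 6: ['waterfall', 'from', 'I'] (min_width=16, slack=5)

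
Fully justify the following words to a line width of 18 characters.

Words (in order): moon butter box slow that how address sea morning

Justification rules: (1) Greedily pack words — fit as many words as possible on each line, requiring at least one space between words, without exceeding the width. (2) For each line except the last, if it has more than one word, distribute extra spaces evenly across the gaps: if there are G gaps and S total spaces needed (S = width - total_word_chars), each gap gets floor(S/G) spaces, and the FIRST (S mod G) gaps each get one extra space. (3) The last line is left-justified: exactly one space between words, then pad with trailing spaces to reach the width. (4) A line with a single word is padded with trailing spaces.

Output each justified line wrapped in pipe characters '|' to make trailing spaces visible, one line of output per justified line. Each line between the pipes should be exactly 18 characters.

Answer: |moon   butter  box|
|slow    that   how|
|address        sea|
|morning           |

Derivation:
Line 1: ['moon', 'butter', 'box'] (min_width=15, slack=3)
Line 2: ['slow', 'that', 'how'] (min_width=13, slack=5)
Line 3: ['address', 'sea'] (min_width=11, slack=7)
Line 4: ['morning'] (min_width=7, slack=11)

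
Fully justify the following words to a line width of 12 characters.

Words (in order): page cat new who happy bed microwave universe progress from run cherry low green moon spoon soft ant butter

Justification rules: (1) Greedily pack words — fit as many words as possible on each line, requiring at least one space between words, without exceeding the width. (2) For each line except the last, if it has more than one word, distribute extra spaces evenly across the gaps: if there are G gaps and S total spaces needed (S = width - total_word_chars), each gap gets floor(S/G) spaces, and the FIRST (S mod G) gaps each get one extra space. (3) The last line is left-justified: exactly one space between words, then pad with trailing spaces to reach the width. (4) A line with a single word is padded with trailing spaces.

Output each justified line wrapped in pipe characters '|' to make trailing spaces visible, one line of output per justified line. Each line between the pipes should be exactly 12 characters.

Line 1: ['page', 'cat', 'new'] (min_width=12, slack=0)
Line 2: ['who', 'happy'] (min_width=9, slack=3)
Line 3: ['bed'] (min_width=3, slack=9)
Line 4: ['microwave'] (min_width=9, slack=3)
Line 5: ['universe'] (min_width=8, slack=4)
Line 6: ['progress'] (min_width=8, slack=4)
Line 7: ['from', 'run'] (min_width=8, slack=4)
Line 8: ['cherry', 'low'] (min_width=10, slack=2)
Line 9: ['green', 'moon'] (min_width=10, slack=2)
Line 10: ['spoon', 'soft'] (min_width=10, slack=2)
Line 11: ['ant', 'butter'] (min_width=10, slack=2)

Answer: |page cat new|
|who    happy|
|bed         |
|microwave   |
|universe    |
|progress    |
|from     run|
|cherry   low|
|green   moon|
|spoon   soft|
|ant butter  |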